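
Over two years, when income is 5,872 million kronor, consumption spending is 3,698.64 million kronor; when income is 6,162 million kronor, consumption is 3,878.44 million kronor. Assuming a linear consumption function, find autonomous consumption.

MPC = ΔC/ΔY = (3878.44 − 3698.64)/(6162 − 5872) = 179.8/290 = 0.62
a = C − MPC·Y = 3698.64 − 0.62(5872) = 3698.64 − 3640.64 = 58

a = 58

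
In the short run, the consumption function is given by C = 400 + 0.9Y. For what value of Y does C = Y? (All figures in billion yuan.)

Y = 4000

At break-even, C = Y: 400 + 0.9Y = Y
0.1Y = 400, so Y = 400/0.1 = 4000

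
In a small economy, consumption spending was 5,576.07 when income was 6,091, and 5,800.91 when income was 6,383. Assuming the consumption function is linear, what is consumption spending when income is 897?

C = 1576.69

MPC = (5800.91 − 5576.07)/(6383 − 6091) = 224.84/292 = 0.77
a = 5576.07 − 0.77(6091) = 5576.07 − 4690.07 = 886
C = 886 + 0.77(897) = 886 + 690.69 = 1576.69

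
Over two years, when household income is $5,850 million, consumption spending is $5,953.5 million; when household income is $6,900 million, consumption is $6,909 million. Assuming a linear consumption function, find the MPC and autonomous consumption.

MPC = ΔC/ΔY = (6909 − 5953.5)/(6900 − 5850) = 955.5/1050 = 0.91
a = C − MPC·Y = 5953.5 − 0.91(5850) = 5953.5 − 5323.5 = 630

MPC = 0.91; a = 630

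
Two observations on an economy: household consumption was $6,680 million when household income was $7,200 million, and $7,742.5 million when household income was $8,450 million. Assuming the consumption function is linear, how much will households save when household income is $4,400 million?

MPC = (7742.5 − 6680)/(8450 − 7200) = 1062.5/1250 = 0.85
a = 6680 − 0.85(7200) = 6680 − 6120 = 560
C = 560 + 0.85(4400) = 4300
S = 4400 − 4300 = 100

S = 100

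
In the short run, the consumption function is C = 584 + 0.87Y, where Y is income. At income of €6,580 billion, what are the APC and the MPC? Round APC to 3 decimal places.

MPC = 0.87 (the slope of the consumption function)
C = 584 + 0.87(6580) = 6308.6, so APC = 6308.6/6580 = 0.959

APC = 0.959; MPC = 0.87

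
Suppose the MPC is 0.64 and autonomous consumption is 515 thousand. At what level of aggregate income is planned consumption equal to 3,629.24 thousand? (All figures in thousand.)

Y = 4866

515 + 0.64Y = 3629.24
0.64Y = 3114.24, so Y = 3114.24/0.64 = 4866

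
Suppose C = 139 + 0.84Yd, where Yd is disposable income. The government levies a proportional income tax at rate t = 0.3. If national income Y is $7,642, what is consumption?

C = 4632.496

Yd = (1 − 0.3)(7642) = 0.7(7642) = 5349.4
C = 139 + 0.84(5349.4) = 139 + 4493.496 = 4632.496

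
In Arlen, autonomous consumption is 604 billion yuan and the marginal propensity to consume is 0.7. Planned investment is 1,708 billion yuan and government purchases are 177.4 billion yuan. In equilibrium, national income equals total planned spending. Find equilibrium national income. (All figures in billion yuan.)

Y = C + I + G = 604 + 0.7Y + 1708 + 177.4
Y − 0.7Y = 2489.4
0.3Y = 2489.4, so Y = 2489.4/0.3 = 8298

Y = 8298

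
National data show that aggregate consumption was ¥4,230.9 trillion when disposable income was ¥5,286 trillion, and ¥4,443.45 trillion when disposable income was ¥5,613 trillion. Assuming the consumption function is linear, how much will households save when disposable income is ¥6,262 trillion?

S = 1396.7

MPC = (4443.45 − 4230.9)/(5613 − 5286) = 212.55/327 = 0.65
a = 4230.9 − 0.65(5286) = 4230.9 − 3435.9 = 795
C = 795 + 0.65(6262) = 4865.3
S = 6262 − 4865.3 = 1396.7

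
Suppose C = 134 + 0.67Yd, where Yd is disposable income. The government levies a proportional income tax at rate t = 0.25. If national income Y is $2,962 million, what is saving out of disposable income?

S = 599.095

Yd = (1 − 0.25)(2962) = 0.75(2962) = 2221.5
C = 134 + 0.67(2221.5) = 134 + 1488.405 = 1622.405
S = Yd − C = 2221.5 − 1622.405 = 599.095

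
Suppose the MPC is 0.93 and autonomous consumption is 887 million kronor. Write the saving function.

S = -887 + 0.07Y

S = Y − C = Y − (887 + 0.93Y) = -887 + (1 − 0.93)Y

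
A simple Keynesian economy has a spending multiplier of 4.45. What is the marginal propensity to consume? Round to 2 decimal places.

MPC = 0.78

k = 1/(1 − MPC), so 1 − MPC = 1/k = 1/4.45 = 0.2247
MPC = 1 − 0.2247 = 0.78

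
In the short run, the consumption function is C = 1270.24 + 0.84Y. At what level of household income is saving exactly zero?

At break-even, C = Y: 1270.24 + 0.84Y = Y
0.16Y = 1270.24, so Y = 1270.24/0.16 = 7939

Y = 7939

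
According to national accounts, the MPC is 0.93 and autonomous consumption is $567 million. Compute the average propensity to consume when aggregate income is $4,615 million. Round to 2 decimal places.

APC = 1.05

C = 567 + 0.93(4615) = 4858.95
APC = C/Y = 4858.95/4615 = 1.05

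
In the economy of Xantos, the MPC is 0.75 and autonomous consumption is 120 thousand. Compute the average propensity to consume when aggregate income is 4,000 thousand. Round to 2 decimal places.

APC = 0.78

C = 120 + 0.75(4000) = 3120
APC = C/Y = 3120/4000 = 0.78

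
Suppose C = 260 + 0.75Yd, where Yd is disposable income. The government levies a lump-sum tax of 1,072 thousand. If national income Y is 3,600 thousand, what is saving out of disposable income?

S = 372

Yd = Y − T = 3600 − 1072 = 2528
C = 260 + 0.75(2528) = 260 + 1896 = 2156
S = Yd − C = 2528 − 2156 = 372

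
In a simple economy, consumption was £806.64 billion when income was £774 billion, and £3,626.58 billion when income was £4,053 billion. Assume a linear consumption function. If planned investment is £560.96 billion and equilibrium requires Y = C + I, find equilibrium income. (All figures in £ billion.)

MPC = (3626.58 − 806.64)/(4053 − 774) = 2819.94/3279 = 0.86
a = 806.64 − 0.86(774) = 141
Equilibrium: Y = 141 + 0.86Y + 560.96
0.14Y = 701.96, so Y = 701.96/0.14 = 5014

Y = 5014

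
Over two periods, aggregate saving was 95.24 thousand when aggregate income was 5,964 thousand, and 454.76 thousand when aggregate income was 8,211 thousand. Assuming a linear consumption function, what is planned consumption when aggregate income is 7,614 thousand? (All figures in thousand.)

C = 7254.76

MPS = ΔS/ΔY = (454.76 − 95.24)/(8211 − 5964) = 359.52/2247 = 0.16
MPC = 1 − MPS = 0.84
Autonomous saving = 95.24 − 0.16(5964) = -859, so a = 859
C = 859 + 0.84(7614) = 859 + 6395.76 = 7254.76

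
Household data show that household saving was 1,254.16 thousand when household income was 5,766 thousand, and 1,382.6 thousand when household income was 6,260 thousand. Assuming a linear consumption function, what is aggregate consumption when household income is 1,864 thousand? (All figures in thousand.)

C = 1624.36

MPS = ΔS/ΔY = (1382.6 − 1254.16)/(6260 − 5766) = 128.44/494 = 0.26
MPC = 1 − MPS = 0.74
Autonomous saving = 1254.16 − 0.26(5766) = -245, so a = 245
C = 245 + 0.74(1864) = 245 + 1379.36 = 1624.36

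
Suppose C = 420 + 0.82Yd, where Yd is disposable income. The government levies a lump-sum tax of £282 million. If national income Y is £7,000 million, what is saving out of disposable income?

S = 789.24

Yd = Y − T = 7000 − 282 = 6718
C = 420 + 0.82(6718) = 420 + 5508.76 = 5928.76
S = Yd − C = 6718 − 5928.76 = 789.24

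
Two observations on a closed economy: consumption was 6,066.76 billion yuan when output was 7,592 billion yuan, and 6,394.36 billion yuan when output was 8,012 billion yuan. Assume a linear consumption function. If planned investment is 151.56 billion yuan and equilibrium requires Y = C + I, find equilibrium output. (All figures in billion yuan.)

Y = 1348

MPC = (6394.36 − 6066.76)/(8012 − 7592) = 327.6/420 = 0.78
a = 6066.76 − 0.78(7592) = 145
Equilibrium: Y = 145 + 0.78Y + 151.56
0.22Y = 296.56, so Y = 296.56/0.22 = 1348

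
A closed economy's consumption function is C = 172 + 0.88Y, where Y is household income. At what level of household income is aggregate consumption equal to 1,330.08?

Y = 1316

172 + 0.88Y = 1330.08
0.88Y = 1158.08, so Y = 1158.08/0.88 = 1316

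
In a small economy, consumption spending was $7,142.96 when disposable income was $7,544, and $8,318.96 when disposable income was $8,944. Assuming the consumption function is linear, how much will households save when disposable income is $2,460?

S = -412.4

MPC = (8318.96 − 7142.96)/(8944 − 7544) = 1176/1400 = 0.84
a = 7142.96 − 0.84(7544) = 7142.96 − 6336.96 = 806
C = 806 + 0.84(2460) = 2872.4
S = 2460 − 2872.4 = -412.4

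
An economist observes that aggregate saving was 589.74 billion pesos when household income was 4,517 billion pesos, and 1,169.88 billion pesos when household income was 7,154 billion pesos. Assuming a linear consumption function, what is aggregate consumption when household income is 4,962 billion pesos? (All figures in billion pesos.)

C = 4274.36

MPS = ΔS/ΔY = (1169.88 − 589.74)/(7154 − 4517) = 580.14/2637 = 0.22
MPC = 1 − MPS = 0.78
Autonomous saving = 589.74 − 0.22(4517) = -404, so a = 404
C = 404 + 0.78(4962) = 404 + 3870.36 = 4274.36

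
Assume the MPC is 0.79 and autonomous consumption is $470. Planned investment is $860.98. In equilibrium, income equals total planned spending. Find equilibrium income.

Y = 6338

Y = C + I = 470 + 0.79Y + 860.98
Y − 0.79Y = 1330.98
0.21Y = 1330.98, so Y = 1330.98/0.21 = 6338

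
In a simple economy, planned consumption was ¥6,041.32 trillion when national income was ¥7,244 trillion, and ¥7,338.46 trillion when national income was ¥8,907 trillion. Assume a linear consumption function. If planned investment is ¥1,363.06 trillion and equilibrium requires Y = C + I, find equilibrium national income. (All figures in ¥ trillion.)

MPC = (7338.46 − 6041.32)/(8907 − 7244) = 1297.14/1663 = 0.78
a = 6041.32 − 0.78(7244) = 391
Equilibrium: Y = 391 + 0.78Y + 1363.06
0.22Y = 1754.06, so Y = 1754.06/0.22 = 7973

Y = 7973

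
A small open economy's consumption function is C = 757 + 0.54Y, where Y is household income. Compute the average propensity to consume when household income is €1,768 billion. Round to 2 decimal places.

C = 757 + 0.54(1768) = 1711.72
APC = C/Y = 1711.72/1768 = 0.97

APC = 0.97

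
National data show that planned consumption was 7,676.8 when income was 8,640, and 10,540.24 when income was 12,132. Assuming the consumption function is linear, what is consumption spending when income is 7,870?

MPC = (10540.24 − 7676.8)/(12132 − 8640) = 2863.44/3492 = 0.82
a = 7676.8 − 0.82(8640) = 7676.8 − 7084.8 = 592
C = 592 + 0.82(7870) = 592 + 6453.4 = 7045.4

C = 7045.4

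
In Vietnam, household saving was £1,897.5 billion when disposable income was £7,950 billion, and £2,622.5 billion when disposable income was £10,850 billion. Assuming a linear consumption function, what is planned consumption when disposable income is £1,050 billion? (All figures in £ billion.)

MPS = ΔS/ΔY = (2622.5 − 1897.5)/(10850 − 7950) = 725/2900 = 0.25
MPC = 1 − MPS = 0.75
Autonomous saving = 1897.5 − 0.25(7950) = -90, so a = 90
C = 90 + 0.75(1050) = 90 + 787.5 = 877.5

C = 877.5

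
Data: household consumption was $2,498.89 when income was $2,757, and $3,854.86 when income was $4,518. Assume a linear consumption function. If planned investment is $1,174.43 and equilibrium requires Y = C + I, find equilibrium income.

MPC = (3854.86 − 2498.89)/(4518 − 2757) = 1355.97/1761 = 0.77
a = 2498.89 − 0.77(2757) = 376
Equilibrium: Y = 376 + 0.77Y + 1174.43
0.23Y = 1550.43, so Y = 1550.43/0.23 = 6741

Y = 6741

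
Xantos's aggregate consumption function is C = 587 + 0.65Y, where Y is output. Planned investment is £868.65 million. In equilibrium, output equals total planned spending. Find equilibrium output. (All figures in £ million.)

Y = 4159

Y = C + I = 587 + 0.65Y + 868.65
Y − 0.65Y = 1455.65
0.35Y = 1455.65, so Y = 1455.65/0.35 = 4159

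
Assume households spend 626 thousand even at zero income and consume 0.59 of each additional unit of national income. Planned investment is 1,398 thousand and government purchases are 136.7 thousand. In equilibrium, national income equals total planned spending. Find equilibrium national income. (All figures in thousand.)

Y = 5270

Y = C + I + G = 626 + 0.59Y + 1398 + 136.7
Y − 0.59Y = 2160.7
0.41Y = 2160.7, so Y = 2160.7/0.41 = 5270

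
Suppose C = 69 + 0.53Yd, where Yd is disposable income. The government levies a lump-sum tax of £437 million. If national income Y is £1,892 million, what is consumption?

Yd = Y − T = 1892 − 437 = 1455
C = 69 + 0.53(1455) = 69 + 771.15 = 840.15

C = 840.15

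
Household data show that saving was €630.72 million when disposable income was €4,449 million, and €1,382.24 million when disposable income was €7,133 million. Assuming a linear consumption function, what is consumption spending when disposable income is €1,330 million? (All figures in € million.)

MPS = ΔS/ΔY = (1382.24 − 630.72)/(7133 − 4449) = 751.52/2684 = 0.28
MPC = 1 − MPS = 0.72
Autonomous saving = 630.72 − 0.28(4449) = -615, so a = 615
C = 615 + 0.72(1330) = 615 + 957.6 = 1572.6

C = 1572.6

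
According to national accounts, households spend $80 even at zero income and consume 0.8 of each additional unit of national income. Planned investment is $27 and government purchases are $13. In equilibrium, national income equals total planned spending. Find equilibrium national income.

Y = C + I + G = 80 + 0.8Y + 27 + 13
Y − 0.8Y = 120
0.2Y = 120, so Y = 120/0.2 = 600

Y = 600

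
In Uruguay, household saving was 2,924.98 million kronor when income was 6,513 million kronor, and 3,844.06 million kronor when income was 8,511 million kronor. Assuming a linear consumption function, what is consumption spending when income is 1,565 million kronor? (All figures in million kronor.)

MPS = ΔS/ΔY = (3844.06 − 2924.98)/(8511 − 6513) = 919.08/1998 = 0.46
MPC = 1 − MPS = 0.54
Autonomous saving = 2924.98 − 0.46(6513) = -71, so a = 71
C = 71 + 0.54(1565) = 71 + 845.1 = 916.1

C = 916.1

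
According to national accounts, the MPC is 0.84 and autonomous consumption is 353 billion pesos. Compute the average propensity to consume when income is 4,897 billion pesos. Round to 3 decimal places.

C = 353 + 0.84(4897) = 4466.48
APC = C/Y = 4466.48/4897 = 0.912

APC = 0.912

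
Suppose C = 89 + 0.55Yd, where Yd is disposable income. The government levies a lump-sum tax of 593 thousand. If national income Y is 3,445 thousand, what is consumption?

C = 1657.6

Yd = Y − T = 3445 − 593 = 2852
C = 89 + 0.55(2852) = 89 + 1568.6 = 1657.6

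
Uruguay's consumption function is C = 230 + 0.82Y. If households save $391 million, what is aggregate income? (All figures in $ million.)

Y = 3450

S = Y − C = -230 + 0.18Y
-230 + 0.18Y = 391, so 0.18Y = 621 and Y = 3450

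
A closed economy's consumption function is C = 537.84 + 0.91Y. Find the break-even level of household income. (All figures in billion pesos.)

At break-even, C = Y: 537.84 + 0.91Y = Y
0.09Y = 537.84, so Y = 537.84/0.09 = 5976

Y = 5976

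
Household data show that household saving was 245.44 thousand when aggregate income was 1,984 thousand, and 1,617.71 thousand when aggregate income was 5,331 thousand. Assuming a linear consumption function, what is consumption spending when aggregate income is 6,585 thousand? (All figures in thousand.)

MPS = ΔS/ΔY = (1617.71 − 245.44)/(5331 − 1984) = 1372.27/3347 = 0.41
MPC = 1 − MPS = 0.59
Autonomous saving = 245.44 − 0.41(1984) = -568, so a = 568
C = 568 + 0.59(6585) = 568 + 3885.15 = 4453.15

C = 4453.15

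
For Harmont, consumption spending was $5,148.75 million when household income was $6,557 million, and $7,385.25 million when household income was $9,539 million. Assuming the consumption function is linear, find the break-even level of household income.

MPC = (7385.25 − 5148.75)/(9539 − 6557) = 2236.5/2982 = 0.75
a = 5148.75 − 0.75(6557) = 5148.75 − 4917.75 = 231
Break-even: Y = a/(1−MPC) = 231/0.25 = 924

Y = 924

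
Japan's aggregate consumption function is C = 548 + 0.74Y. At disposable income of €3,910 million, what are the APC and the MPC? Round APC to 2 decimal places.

APC = 0.88; MPC = 0.74

MPC = 0.74 (the slope of the consumption function)
C = 548 + 0.74(3910) = 3441.4, so APC = 3441.4/3910 = 0.88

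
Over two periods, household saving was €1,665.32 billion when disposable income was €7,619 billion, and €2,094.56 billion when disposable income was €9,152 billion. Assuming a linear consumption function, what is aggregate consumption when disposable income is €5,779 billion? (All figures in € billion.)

MPS = ΔS/ΔY = (2094.56 − 1665.32)/(9152 − 7619) = 429.24/1533 = 0.28
MPC = 1 − MPS = 0.72
Autonomous saving = 1665.32 − 0.28(7619) = -468, so a = 468
C = 468 + 0.72(5779) = 468 + 4160.88 = 4628.88

C = 4628.88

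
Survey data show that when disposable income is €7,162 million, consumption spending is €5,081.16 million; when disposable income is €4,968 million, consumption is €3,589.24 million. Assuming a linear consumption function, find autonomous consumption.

MPC = ΔC/ΔY = (5081.16 − 3589.24)/(7162 − 4968) = 1491.92/2194 = 0.68
a = C − MPC·Y = 3589.24 − 0.68(4968) = 3589.24 − 3378.24 = 211

a = 211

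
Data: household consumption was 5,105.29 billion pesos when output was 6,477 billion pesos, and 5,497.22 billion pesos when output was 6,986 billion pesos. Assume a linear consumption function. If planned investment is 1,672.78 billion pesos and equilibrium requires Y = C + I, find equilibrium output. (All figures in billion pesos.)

Y = 7786

MPC = (5497.22 − 5105.29)/(6986 − 6477) = 391.93/509 = 0.77
a = 5105.29 − 0.77(6477) = 118
Equilibrium: Y = 118 + 0.77Y + 1672.78
0.23Y = 1790.78, so Y = 1790.78/0.23 = 7786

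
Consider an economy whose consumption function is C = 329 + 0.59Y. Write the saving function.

S = Y − C = Y − (329 + 0.59Y) = -329 + (1 − 0.59)Y

S = -329 + 0.41Y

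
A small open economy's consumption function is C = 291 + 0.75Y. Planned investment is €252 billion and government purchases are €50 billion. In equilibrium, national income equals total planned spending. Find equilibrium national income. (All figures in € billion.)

Y = C + I + G = 291 + 0.75Y + 252 + 50
Y − 0.75Y = 593
0.25Y = 593, so Y = 593/0.25 = 2372

Y = 2372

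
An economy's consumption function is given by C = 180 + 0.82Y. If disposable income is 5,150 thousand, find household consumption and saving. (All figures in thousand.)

C = 4403; S = 747

C = 180 + 0.82(5150) = 180 + 4223 = 4403
S = Y − C = 5150 − 4403 = 747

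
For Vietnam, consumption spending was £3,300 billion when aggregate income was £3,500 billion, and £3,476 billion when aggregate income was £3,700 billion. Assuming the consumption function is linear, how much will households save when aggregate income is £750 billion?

MPC = (3476 − 3300)/(3700 − 3500) = 176/200 = 0.88
a = 3300 − 0.88(3500) = 3300 − 3080 = 220
C = 220 + 0.88(750) = 880
S = 750 − 880 = -130

S = -130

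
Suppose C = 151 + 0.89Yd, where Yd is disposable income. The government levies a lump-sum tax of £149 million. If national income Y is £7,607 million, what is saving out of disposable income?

S = 669.38

Yd = Y − T = 7607 − 149 = 7458
C = 151 + 0.89(7458) = 151 + 6637.62 = 6788.62
S = Yd − C = 7458 − 6788.62 = 669.38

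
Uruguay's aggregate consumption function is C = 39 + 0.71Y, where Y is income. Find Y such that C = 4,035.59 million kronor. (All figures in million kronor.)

Y = 5629

39 + 0.71Y = 4035.59
0.71Y = 3996.59, so Y = 3996.59/0.71 = 5629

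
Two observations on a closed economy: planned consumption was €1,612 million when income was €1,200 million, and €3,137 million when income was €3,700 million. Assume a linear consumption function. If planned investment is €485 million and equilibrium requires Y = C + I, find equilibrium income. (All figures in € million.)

MPC = (3137 − 1612)/(3700 − 1200) = 1525/2500 = 0.61
a = 1612 − 0.61(1200) = 880
Equilibrium: Y = 880 + 0.61Y + 485
0.39Y = 1365, so Y = 1365/0.39 = 3500

Y = 3500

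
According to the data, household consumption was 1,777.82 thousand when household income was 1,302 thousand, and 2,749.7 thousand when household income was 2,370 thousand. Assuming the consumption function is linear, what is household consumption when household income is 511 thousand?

MPC = (2749.7 − 1777.82)/(2370 − 1302) = 971.88/1068 = 0.91
a = 1777.82 − 0.91(1302) = 1777.82 − 1184.82 = 593
C = 593 + 0.91(511) = 593 + 465.01 = 1058.01

C = 1058.01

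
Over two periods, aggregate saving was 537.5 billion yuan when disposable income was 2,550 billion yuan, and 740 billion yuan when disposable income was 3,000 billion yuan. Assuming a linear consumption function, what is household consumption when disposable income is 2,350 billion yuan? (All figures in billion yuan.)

MPS = ΔS/ΔY = (740 − 537.5)/(3000 − 2550) = 202.5/450 = 0.45
MPC = 1 − MPS = 0.55
Autonomous saving = 537.5 − 0.45(2550) = -610, so a = 610
C = 610 + 0.55(2350) = 610 + 1292.5 = 1902.5

C = 1902.5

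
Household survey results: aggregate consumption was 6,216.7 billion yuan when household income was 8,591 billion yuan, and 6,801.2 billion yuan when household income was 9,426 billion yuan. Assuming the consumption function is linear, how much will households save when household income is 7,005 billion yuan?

S = 1898.5

MPC = (6801.2 − 6216.7)/(9426 − 8591) = 584.5/835 = 0.7
a = 6216.7 − 0.7(8591) = 6216.7 − 6013.7 = 203
C = 203 + 0.7(7005) = 5106.5
S = 7005 − 5106.5 = 1898.5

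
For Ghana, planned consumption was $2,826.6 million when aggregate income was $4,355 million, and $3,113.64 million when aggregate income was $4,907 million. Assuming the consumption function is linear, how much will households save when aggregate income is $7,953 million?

MPC = (3113.64 − 2826.6)/(4907 − 4355) = 287.04/552 = 0.52
a = 2826.6 − 0.52(4355) = 2826.6 − 2264.6 = 562
C = 562 + 0.52(7953) = 4697.56
S = 7953 − 4697.56 = 3255.44

S = 3255.44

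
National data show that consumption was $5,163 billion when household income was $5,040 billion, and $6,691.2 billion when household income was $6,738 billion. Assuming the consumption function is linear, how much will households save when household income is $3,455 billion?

MPC = (6691.2 − 5163)/(6738 − 5040) = 1528.2/1698 = 0.9
a = 5163 − 0.9(5040) = 5163 − 4536 = 627
C = 627 + 0.9(3455) = 3736.5
S = 3455 − 3736.5 = -281.5

S = -281.5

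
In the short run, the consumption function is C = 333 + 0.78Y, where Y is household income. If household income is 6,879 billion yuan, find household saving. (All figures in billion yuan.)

S = 1180.38

C = 333 + 0.78(6879) = 333 + 5365.62 = 5698.62
S = Y − C = 6879 − 5698.62 = 1180.38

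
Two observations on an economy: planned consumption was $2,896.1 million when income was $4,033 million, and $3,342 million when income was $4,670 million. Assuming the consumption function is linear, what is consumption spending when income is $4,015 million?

C = 2883.5

MPC = (3342 − 2896.1)/(4670 − 4033) = 445.9/637 = 0.7
a = 2896.1 − 0.7(4033) = 2896.1 − 2823.1 = 73
C = 73 + 0.7(4015) = 73 + 2810.5 = 2883.5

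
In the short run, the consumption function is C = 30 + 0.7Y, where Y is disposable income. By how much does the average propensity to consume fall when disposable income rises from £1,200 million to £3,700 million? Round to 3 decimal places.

ΔAPC = 0.017

At Y = 1200: C = 30 + 0.7(1200) = 870, APC = 870/1200 = 0.7250
At Y = 3700: C = 2620, APC = 2620/3700 = 0.7081
Fall in APC = 0.7250 − 0.7081 = 0.0169 ≈ 0.017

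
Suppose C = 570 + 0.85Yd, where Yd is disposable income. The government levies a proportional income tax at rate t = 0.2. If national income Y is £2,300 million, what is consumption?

Yd = (1 − 0.2)(2300) = 0.8(2300) = 1840
C = 570 + 0.85(1840) = 570 + 1564 = 2134

C = 2134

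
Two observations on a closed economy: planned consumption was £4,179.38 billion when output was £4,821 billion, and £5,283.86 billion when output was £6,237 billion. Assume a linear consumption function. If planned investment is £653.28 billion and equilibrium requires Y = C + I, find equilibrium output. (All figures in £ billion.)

Y = 4874

MPC = (5283.86 − 4179.38)/(6237 − 4821) = 1104.48/1416 = 0.78
a = 4179.38 − 0.78(4821) = 419
Equilibrium: Y = 419 + 0.78Y + 653.28
0.22Y = 1072.28, so Y = 1072.28/0.22 = 4874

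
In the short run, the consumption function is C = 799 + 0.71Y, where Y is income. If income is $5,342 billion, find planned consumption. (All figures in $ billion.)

C = 799 + 0.71(5342) = 799 + 3792.82 = 4591.82

C = 4591.82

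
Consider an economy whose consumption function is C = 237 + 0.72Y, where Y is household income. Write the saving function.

S = Y − C = Y − (237 + 0.72Y) = -237 + (1 − 0.72)Y

S = -237 + 0.28Y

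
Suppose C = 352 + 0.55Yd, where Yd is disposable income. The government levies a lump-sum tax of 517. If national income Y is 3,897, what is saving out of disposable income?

S = 1169

Yd = Y − T = 3897 − 517 = 3380
C = 352 + 0.55(3380) = 352 + 1859 = 2211
S = Yd − C = 3380 − 2211 = 1169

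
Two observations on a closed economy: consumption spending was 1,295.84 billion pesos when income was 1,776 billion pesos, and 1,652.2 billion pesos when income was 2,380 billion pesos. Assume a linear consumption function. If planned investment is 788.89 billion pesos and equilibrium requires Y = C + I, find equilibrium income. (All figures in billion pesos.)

Y = 2529

MPC = (1652.2 − 1295.84)/(2380 − 1776) = 356.36/604 = 0.59
a = 1295.84 − 0.59(1776) = 248
Equilibrium: Y = 248 + 0.59Y + 788.89
0.41Y = 1036.89, so Y = 1036.89/0.41 = 2529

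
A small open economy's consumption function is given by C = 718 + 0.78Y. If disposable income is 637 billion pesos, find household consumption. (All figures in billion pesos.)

C = 718 + 0.78(637) = 718 + 496.86 = 1214.86

C = 1214.86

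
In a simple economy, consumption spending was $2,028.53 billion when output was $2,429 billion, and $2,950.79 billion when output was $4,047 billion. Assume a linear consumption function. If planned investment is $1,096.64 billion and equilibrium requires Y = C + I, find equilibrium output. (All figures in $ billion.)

Y = 4048

MPC = (2950.79 − 2028.53)/(4047 − 2429) = 922.26/1618 = 0.57
a = 2028.53 − 0.57(2429) = 644
Equilibrium: Y = 644 + 0.57Y + 1096.64
0.43Y = 1740.64, so Y = 1740.64/0.43 = 4048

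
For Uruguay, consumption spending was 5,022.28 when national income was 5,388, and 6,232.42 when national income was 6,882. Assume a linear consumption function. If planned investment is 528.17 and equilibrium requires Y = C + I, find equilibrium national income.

MPC = (6232.42 − 5022.28)/(6882 − 5388) = 1210.14/1494 = 0.81
a = 5022.28 − 0.81(5388) = 658
Equilibrium: Y = 658 + 0.81Y + 528.17
0.19Y = 1186.17, so Y = 1186.17/0.19 = 6243

Y = 6243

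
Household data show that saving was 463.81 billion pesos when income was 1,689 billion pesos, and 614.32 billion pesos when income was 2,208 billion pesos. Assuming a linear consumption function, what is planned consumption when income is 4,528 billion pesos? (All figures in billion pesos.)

MPS = ΔS/ΔY = (614.32 − 463.81)/(2208 − 1689) = 150.51/519 = 0.29
MPC = 1 − MPS = 0.71
Autonomous saving = 463.81 − 0.29(1689) = -26, so a = 26
C = 26 + 0.71(4528) = 26 + 3214.88 = 3240.88

C = 3240.88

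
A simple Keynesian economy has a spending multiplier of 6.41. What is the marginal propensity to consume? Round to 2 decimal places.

MPC = 0.84

k = 1/(1 − MPC), so 1 − MPC = 1/k = 1/6.41 = 0.1560
MPC = 1 − 0.1560 = 0.84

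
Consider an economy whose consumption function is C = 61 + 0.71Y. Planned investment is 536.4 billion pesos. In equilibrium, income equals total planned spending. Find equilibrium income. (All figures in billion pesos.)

Y = 2060

Y = C + I = 61 + 0.71Y + 536.4
Y − 0.71Y = 597.4
0.29Y = 597.4, so Y = 597.4/0.29 = 2060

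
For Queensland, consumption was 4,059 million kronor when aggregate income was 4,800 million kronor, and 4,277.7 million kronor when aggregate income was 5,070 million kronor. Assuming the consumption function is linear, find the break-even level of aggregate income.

Y = 900

MPC = (4277.7 − 4059)/(5070 − 4800) = 218.7/270 = 0.81
a = 4059 − 0.81(4800) = 4059 − 3888 = 171
Break-even: Y = a/(1−MPC) = 171/0.19 = 900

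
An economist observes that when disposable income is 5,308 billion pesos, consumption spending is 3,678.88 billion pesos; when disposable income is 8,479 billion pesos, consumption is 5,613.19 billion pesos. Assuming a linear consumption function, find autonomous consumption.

MPC = ΔC/ΔY = (5613.19 − 3678.88)/(8479 − 5308) = 1934.31/3171 = 0.61
a = C − MPC·Y = 3678.88 − 0.61(5308) = 3678.88 − 3237.88 = 441

a = 441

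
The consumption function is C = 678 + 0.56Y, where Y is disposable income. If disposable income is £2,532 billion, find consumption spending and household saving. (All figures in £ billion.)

C = 2095.92; S = 436.08

C = 678 + 0.56(2532) = 678 + 1417.92 = 2095.92
S = Y − C = 2532 − 2095.92 = 436.08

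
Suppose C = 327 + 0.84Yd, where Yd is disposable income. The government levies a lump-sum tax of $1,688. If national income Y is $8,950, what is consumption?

C = 6427.08

Yd = Y − T = 8950 − 1688 = 7262
C = 327 + 0.84(7262) = 327 + 6100.08 = 6427.08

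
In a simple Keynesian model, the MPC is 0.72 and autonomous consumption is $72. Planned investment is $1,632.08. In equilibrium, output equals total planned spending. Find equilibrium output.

Y = 6086

Y = C + I = 72 + 0.72Y + 1632.08
Y − 0.72Y = 1704.08
0.28Y = 1704.08, so Y = 1704.08/0.28 = 6086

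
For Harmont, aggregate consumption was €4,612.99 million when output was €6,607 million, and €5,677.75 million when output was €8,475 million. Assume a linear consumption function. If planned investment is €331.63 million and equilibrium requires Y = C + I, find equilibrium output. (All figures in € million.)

MPC = (5677.75 − 4612.99)/(8475 − 6607) = 1064.76/1868 = 0.57
a = 4612.99 − 0.57(6607) = 847
Equilibrium: Y = 847 + 0.57Y + 331.63
0.43Y = 1178.63, so Y = 1178.63/0.43 = 2741

Y = 2741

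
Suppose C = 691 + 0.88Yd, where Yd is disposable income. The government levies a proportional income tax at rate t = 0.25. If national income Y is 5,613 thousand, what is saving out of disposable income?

Yd = (1 − 0.25)(5613) = 0.75(5613) = 4209.75
C = 691 + 0.88(4209.75) = 691 + 3704.58 = 4395.58
S = Yd − C = 4209.75 − 4395.58 = -185.83

S = -185.83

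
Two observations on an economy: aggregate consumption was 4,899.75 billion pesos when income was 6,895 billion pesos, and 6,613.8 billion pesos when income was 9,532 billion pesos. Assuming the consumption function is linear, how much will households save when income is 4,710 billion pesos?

S = 1230.5

MPC = (6613.8 − 4899.75)/(9532 − 6895) = 1714.05/2637 = 0.65
a = 4899.75 − 0.65(6895) = 4899.75 − 4481.75 = 418
C = 418 + 0.65(4710) = 3479.5
S = 4710 − 3479.5 = 1230.5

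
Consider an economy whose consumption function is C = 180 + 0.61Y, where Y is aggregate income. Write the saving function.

S = Y − C = Y − (180 + 0.61Y) = -180 + (1 − 0.61)Y

S = -180 + 0.39Y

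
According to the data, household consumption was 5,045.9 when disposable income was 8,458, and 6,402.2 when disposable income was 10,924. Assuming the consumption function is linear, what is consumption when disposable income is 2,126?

MPC = (6402.2 − 5045.9)/(10924 − 8458) = 1356.3/2466 = 0.55
a = 5045.9 − 0.55(8458) = 5045.9 − 4651.9 = 394
C = 394 + 0.55(2126) = 394 + 1169.3 = 1563.3

C = 1563.3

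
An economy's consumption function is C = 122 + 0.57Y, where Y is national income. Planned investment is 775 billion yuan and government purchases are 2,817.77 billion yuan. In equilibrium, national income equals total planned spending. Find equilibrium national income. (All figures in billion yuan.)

Y = C + I + G = 122 + 0.57Y + 775 + 2817.77
Y − 0.57Y = 3714.77
0.43Y = 3714.77, so Y = 3714.77/0.43 = 8639

Y = 8639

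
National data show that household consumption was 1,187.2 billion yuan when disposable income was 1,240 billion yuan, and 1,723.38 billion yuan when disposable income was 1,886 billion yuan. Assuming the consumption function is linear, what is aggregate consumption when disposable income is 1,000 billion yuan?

MPC = (1723.38 − 1187.2)/(1886 − 1240) = 536.18/646 = 0.83
a = 1187.2 − 0.83(1240) = 1187.2 − 1029.2 = 158
C = 158 + 0.83(1000) = 158 + 830 = 988

C = 988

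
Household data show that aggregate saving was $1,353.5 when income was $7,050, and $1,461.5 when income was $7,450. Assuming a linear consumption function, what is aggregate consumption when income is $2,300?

C = 2229

MPS = ΔS/ΔY = (1461.5 − 1353.5)/(7450 − 7050) = 108/400 = 0.27
MPC = 1 − MPS = 0.73
Autonomous saving = 1353.5 − 0.27(7050) = -550, so a = 550
C = 550 + 0.73(2300) = 550 + 1679 = 2229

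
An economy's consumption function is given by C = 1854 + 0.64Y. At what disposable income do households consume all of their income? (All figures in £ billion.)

At break-even, C = Y: 1854 + 0.64Y = Y
0.36Y = 1854, so Y = 1854/0.36 = 5150

Y = 5150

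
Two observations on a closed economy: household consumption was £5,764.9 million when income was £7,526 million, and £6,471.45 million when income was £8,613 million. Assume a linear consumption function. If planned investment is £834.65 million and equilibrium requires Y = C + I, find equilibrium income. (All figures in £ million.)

MPC = (6471.45 − 5764.9)/(8613 − 7526) = 706.55/1087 = 0.65
a = 5764.9 − 0.65(7526) = 873
Equilibrium: Y = 873 + 0.65Y + 834.65
0.35Y = 1707.65, so Y = 1707.65/0.35 = 4879

Y = 4879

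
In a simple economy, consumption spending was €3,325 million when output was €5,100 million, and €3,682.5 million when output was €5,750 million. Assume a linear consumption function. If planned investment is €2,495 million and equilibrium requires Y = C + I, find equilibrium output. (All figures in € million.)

MPC = (3682.5 − 3325)/(5750 − 5100) = 357.5/650 = 0.55
a = 3325 − 0.55(5100) = 520
Equilibrium: Y = 520 + 0.55Y + 2495
0.45Y = 3015, so Y = 3015/0.45 = 6700

Y = 6700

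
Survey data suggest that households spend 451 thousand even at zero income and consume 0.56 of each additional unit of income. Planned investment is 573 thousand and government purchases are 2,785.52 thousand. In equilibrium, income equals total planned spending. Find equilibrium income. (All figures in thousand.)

Y = 8658

Y = C + I + G = 451 + 0.56Y + 573 + 2785.52
Y − 0.56Y = 3809.52
0.44Y = 3809.52, so Y = 3809.52/0.44 = 8658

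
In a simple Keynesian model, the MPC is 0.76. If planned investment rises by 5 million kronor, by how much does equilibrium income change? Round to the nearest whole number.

ΔY ≈ 21

The multiplier is 1/(1 − MPC) = 1/0.24.
ΔY = 5/0.24 = 20.83 ≈ 21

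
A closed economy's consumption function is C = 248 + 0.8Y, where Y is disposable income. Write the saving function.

S = -248 + 0.2Y

S = Y − C = Y − (248 + 0.8Y) = -248 + (1 − 0.8)Y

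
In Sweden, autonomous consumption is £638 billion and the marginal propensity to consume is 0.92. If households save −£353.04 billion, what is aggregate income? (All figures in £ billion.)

S = Y − C = -638 + 0.08Y
-638 + 0.08Y = -353.04, so 0.08Y = 284.96 and Y = 3562

Y = 3562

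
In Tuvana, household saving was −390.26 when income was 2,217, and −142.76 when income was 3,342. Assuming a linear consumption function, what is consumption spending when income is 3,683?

MPS = ΔS/ΔY = (-142.76 − (-390.26))/(3342 − 2217) = 247.5/1125 = 0.22
MPC = 1 − MPS = 0.78
Autonomous saving = -390.26 − 0.22(2217) = -878, so a = 878
C = 878 + 0.78(3683) = 878 + 2872.74 = 3750.74

C = 3750.74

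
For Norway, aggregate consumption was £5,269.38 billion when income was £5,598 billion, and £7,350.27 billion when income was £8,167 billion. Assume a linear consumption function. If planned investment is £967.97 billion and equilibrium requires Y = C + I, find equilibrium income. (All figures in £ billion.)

Y = 8963

MPC = (7350.27 − 5269.38)/(8167 − 5598) = 2080.89/2569 = 0.81
a = 5269.38 − 0.81(5598) = 735
Equilibrium: Y = 735 + 0.81Y + 967.97
0.19Y = 1702.97, so Y = 1702.97/0.19 = 8963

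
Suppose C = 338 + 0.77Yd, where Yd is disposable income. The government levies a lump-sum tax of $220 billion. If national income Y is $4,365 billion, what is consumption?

Yd = Y − T = 4365 − 220 = 4145
C = 338 + 0.77(4145) = 338 + 3191.65 = 3529.65

C = 3529.65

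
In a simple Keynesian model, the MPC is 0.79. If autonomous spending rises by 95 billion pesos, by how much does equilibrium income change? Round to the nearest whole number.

The multiplier is 1/(1 − MPC) = 1/0.21.
ΔY = 95/0.21 = 452.38 ≈ 452

ΔY ≈ 452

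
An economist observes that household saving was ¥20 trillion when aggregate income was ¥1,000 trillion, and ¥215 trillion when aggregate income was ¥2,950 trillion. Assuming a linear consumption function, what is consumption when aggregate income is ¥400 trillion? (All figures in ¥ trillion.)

C = 440

MPS = ΔS/ΔY = (215 − 20)/(2950 − 1000) = 195/1950 = 0.1
MPC = 1 − MPS = 0.9
Autonomous saving = 20 − 0.1(1000) = -80, so a = 80
C = 80 + 0.9(400) = 80 + 360 = 440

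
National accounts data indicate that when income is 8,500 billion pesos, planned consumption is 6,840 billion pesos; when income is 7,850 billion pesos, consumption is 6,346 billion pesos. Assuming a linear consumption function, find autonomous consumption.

a = 380

MPC = ΔC/ΔY = (6840 − 6346)/(8500 − 7850) = 494/650 = 0.76
a = C − MPC·Y = 6346 − 0.76(7850) = 6346 − 5966 = 380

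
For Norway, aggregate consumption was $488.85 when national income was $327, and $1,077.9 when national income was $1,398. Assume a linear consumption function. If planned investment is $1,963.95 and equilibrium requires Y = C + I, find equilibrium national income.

MPC = (1077.9 − 488.85)/(1398 − 327) = 589.05/1071 = 0.55
a = 488.85 − 0.55(327) = 309
Equilibrium: Y = 309 + 0.55Y + 1963.95
0.45Y = 2272.95, so Y = 2272.95/0.45 = 5051

Y = 5051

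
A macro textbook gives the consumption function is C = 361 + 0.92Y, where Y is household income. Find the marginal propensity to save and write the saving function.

MPS = 1 − MPC = 1 − 0.92 = 0.08
S = Y − C = -361 + 0.08Y

MPS = 0.08; S = -361 + 0.08Y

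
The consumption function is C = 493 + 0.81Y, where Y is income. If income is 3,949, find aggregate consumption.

C = 3691.69

C = 493 + 0.81(3949) = 493 + 3198.69 = 3691.69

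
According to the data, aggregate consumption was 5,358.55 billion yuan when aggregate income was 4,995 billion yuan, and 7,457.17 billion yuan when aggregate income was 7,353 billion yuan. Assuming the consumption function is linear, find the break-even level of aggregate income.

MPC = (7457.17 − 5358.55)/(7353 − 4995) = 2098.62/2358 = 0.89
a = 5358.55 − 0.89(4995) = 5358.55 − 4445.55 = 913
Break-even: Y = a/(1−MPC) = 913/0.11 = 8300

Y = 8300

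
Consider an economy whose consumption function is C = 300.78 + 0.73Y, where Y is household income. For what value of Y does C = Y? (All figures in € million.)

At break-even, C = Y: 300.78 + 0.73Y = Y
0.27Y = 300.78, so Y = 300.78/0.27 = 1114

Y = 1114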